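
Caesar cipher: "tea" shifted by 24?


Word: "tea"
Shift: 24
Each letter → (letter + shift) mod 26:
  't' (19) + 24 = 17 → 'r'
  'e' (4) + 24 = 2 → 'c'
  'a' (0) + 24 = 24 → 'y'
Result = "rcy"


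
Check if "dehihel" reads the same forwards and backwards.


Word: "dehihel"
Reversed: "lehihed"
Forward == Backward? dehihel != lehihed
Palindrome = No


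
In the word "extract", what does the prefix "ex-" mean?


Prefix: ex-
Example: extract (ex- + tract)
Meaning = out / former


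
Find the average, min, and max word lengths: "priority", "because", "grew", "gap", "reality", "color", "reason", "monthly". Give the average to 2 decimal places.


Lengths: "priority"=8, "because"=7, "grew"=4, "gap"=3, "reality"=7, "color"=5, "reason"=6, "monthly"=7
Sum = 47, Count = 8
Average = 47/8 = 5.88
= avg=5.88, min=3, max=8


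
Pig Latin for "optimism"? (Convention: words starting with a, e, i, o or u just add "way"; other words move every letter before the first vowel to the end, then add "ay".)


Word: "optimism"
Starts with vowel → add 'way'
Pig Latin = "optimismway"


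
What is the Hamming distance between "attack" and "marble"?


Comparing character by character (same length = 6):
  Pos 0: 'a' vs 'm' !=
  Pos 1: 't' vs 'a' !=
  Pos 2: 't' vs 'r' !=
  Pos 3: 'a' vs 'b' !=
  Pos 4: 'c' vs 'l' !=
  Pos 5: 'k' vs 'e' !=
Hamming distance = 6


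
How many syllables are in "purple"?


Word: "purple"
Syllable breakdown: pur / ple
Counting: 2 parts
= 2 syllables


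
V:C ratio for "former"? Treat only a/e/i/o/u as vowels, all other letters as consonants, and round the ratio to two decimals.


Word: "former"
Vowels (a,e,i,o,u): 2
Consonants: 4
Ratio = 2/4
= 0.50


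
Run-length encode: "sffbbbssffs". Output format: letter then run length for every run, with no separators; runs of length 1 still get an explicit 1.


String: "sffbbbssffs"
Scanning for consecutive runs:
  's' x 1
  'f' x 2
  'b' x 3
  's' x 2
  'f' x 2
  's' x 1
RLE = "s1f2b3s2f2s1"


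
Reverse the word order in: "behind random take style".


Original: "behind random take style"
Words (1..n): behind | random | take | style
Reversed (n..1): style | take | random | behind
Result = "style take random behind"


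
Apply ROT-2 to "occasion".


Word: "occasion"
Shift: 2
Each letter → (letter + shift) mod 26:
  'o' (14) + 2 = 16 → 'q'
  'c' (2) + 2 = 4 → 'e'
  'c' (2) + 2 = 4 → 'e'
  'a' (0) + 2 = 2 → 'c'
  's' (18) + 2 = 20 → 'u'
  'i' (8) + 2 = 10 → 'k'
  'o' (14) + 2 = 16 → 'q'
  'n' (13) + 2 = 15 → 'p'
Result = "qeecukqp"


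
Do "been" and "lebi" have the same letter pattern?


Pattern of "been": [0, 1, 1, 2]
Pattern of "lebi": [0, 1, 2, 3]
Patterns do not match
Same pattern = No


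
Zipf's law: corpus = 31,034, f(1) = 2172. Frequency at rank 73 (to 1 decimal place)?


Zipf's law: f(r) = f(1) / r
f(1) = 2172
f(73) = 2172 / 73
= 29.8 occurrences


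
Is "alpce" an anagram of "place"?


Word 1: "place" → sorted: acelp
Word 2: "alpce" → sorted: acelp
Same letters? acelp == acelp
Anagram = Yes


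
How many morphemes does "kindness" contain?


Word: "kindness"
Morphemes: kind + -ness
Each morpheme carries meaning
= 2 morphemes


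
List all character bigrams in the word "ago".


Word: "ago" (length 3)
Number of bigrams = 3 - 2 + 1 = 2
  Position 0: "ag"
  Position 1: "go"
Bigrams = "ag", "go"


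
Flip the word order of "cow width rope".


Original: "cow width rope"
Words (1..n): cow | width | rope
Reversed (n..1): rope | width | cow
Result = "rope width cow"


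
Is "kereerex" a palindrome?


Word: "kereerex"
Reversed: "xereerek"
Forward == Backward? kereerex != xereerek
Palindrome = No


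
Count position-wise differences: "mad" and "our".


Comparing character by character (same length = 3):
  Pos 0: 'm' vs 'o' !=
  Pos 1: 'a' vs 'u' !=
  Pos 2: 'd' vs 'r' !=
Hamming distance = 3


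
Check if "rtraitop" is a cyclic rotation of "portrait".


Word: "portrait", Candidate: "rtraitop"
Method: check if candidate is substring of word+word
"portraitportrait" contains "rtraitop"? No
Is rotation = No


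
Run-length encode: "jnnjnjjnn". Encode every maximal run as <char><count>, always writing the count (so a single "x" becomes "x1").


String: "jnnjnjjnn"
Scanning for consecutive runs:
  'j' x 1
  'n' x 2
  'j' x 1
  'n' x 1
  'j' x 2
  'n' x 2
RLE = "j1n2j1n1j2n2"


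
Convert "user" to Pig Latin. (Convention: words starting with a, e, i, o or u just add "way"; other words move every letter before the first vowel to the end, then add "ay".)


Word: "user"
Starts with vowel → add 'way'
Pig Latin = "userway"


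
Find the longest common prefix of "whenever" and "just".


Word 1: "whenever"
Word 2: "just"
Comparing from start:
  Pos 0: 'w' != 'j' (stop)
LCP = "" (length 0)


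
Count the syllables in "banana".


Word: "banana"
Syllable breakdown: ba / na / na
Counting: 3 parts
= 3 syllables


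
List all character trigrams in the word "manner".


Word: "manner" (length 6)
Number of trigrams = 6 - 3 + 1 = 4
  Position 0: "man"
  Position 1: "ann"
  Position 2: "nne"
  Position 3: "ner"
Trigrams = "man", "ann", "nne", "ner"


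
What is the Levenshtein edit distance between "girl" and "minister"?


Word 1: "girl" (length 4)
Word 2: "minister" (length 8)
One optimal edit sequence (insert/delete/substitute each cost 1):
  1. insert 'm'  (+1)
  2. insert 'i'  (+1)
  3. substitute 'g' -> 'n'  (+1)
  4. keep 'i'
  5. insert 's'  (+1)
  6. insert 't'  (+1)
  7. substitute 'r' -> 'e'  (+1)
  8. substitute 'l' -> 'r'  (+1)
Total edit operations: 7
Edit distance = 7


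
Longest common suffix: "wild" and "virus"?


Word 1: "wild"
Word 2: "virus"
Comparing from end:
  Pos -1: 'd' != 's' (stop)
LCS = "" (length 0)


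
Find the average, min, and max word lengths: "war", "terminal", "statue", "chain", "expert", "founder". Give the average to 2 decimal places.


Lengths: "war"=3, "terminal"=8, "statue"=6, "chain"=5, "expert"=6, "founder"=7
Sum = 35, Count = 6
Average = 35/6 = 5.83
= avg=5.83, min=3, max=8


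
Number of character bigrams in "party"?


Word: "party" (length 5)
Number of 2-grams = length - 2 + 1 = 5 - 2 + 1
= 4


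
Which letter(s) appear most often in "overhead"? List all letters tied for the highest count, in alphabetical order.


Word: "overhead"
Letter counts:
  'a': 1
  'd': 1
  'e': 2
  'h': 1
  'o': 1
  'r': 1
  'v': 1
Maximum count = 2
Most frequent = 'e' (2 times each)


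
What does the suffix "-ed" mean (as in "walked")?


Suffix: -ed
Example: walked = walk + -ed
Meaning = past tense


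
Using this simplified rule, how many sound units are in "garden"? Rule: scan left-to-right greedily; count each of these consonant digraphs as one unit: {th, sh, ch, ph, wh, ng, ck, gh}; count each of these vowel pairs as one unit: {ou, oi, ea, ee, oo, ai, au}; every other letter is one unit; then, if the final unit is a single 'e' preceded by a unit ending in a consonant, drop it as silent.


Word: "garden" (6 letters)
Left-to-right scan:
  (1) 'g' (letter)
  (2) 'a' (letter)
  (3) 'r' (letter)
  (4) 'd' (letter)
  (5) 'e' (letter)
  (6) 'n' (letter)
Units from scan: 6
Sound units = 6 units


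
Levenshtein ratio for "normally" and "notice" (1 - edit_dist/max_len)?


Word 1: "normally" (length 8)
Word 2: "notice" (length 6)
One optimal edit sequence:
  1. keep 'n'
  2. keep 'o'
  3. delete 'r'  (+1)
  4. delete 'm'  (+1)
  5. substitute 'a' -> 't'  (+1)
  6. substitute 'l' -> 'i'  (+1)
  7. substitute 'l' -> 'c'  (+1)
  8. substitute 'y' -> 'e'  (+1)
Edit distance = 6
Max length = max(8, 6) = 8
Similarity = 1 - 6/8
= 0.2500


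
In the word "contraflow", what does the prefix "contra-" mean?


Prefix: contra-
Example: contraflow (contra- + flow)
Meaning = against


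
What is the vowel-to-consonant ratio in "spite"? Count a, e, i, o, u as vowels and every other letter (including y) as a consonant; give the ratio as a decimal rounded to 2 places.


Word: "spite"
Vowels (a,e,i,o,u): 2
Consonants: 3
Ratio = 2/3
= 0.67


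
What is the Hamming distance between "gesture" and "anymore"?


Comparing character by character (same length = 7):
  Pos 0: 'g' vs 'a' !=
  Pos 1: 'e' vs 'n' !=
  Pos 2: 's' vs 'y' !=
  Pos 3: 't' vs 'm' !=
  Pos 4: 'u' vs 'o' !=
  Pos 5: 'r' vs 'r' =
  Pos 6: 'e' vs 'e' =
Hamming distance = 5


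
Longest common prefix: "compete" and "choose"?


Word 1: "compete"
Word 2: "choose"
Comparing from start:
  Pos 0: 'c' == 'c'
  Pos 1: 'o' != 'h' (stop)
LCP = "c" (length 1)


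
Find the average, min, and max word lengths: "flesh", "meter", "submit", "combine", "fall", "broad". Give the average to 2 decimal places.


Lengths: "flesh"=5, "meter"=5, "submit"=6, "combine"=7, "fall"=4, "broad"=5
Sum = 32, Count = 6
Average = 32/6 = 5.33
= avg=5.33, min=4, max=7


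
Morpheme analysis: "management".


Word: "management"
Morphemes: manage / -ment
Each morpheme carries meaning
= 2 morphemes


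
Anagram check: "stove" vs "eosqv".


Word 1: "stove" → sorted: eostv
Word 2: "eosqv" → sorted: eoqsv
Same letters? eostv != eoqsv
Anagram = No


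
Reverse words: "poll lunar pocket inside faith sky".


Original: "poll lunar pocket inside faith sky"
Words (1..n): poll | lunar | pocket | inside | faith | sky
Reversed (n..1): sky | faith | inside | pocket | lunar | poll
Result = "sky faith inside pocket lunar poll"


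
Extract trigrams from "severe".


Word: "severe" (length 6)
Number of trigrams = 6 - 3 + 1 = 4
  Position 0: "sev"
  Position 1: "eve"
  Position 2: "ver"
  Position 3: "ere"
Trigrams = "sev", "eve", "ver", "ere"


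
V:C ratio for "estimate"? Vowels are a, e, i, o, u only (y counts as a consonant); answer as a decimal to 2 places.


Word: "estimate"
Vowels (a,e,i,o,u): 4
Consonants: 4
Ratio = 4/4
= 1.00


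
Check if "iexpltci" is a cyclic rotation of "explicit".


Word: "explicit", Candidate: "iexpltci"
Method: check if candidate is substring of word+word
"explicitexplicit" contains "iexpltci"? No
Is rotation = No


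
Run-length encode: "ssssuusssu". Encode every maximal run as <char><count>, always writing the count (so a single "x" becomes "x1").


String: "ssssuusssu"
Scanning for consecutive runs:
  's' x 4
  'u' x 2
  's' x 3
  'u' x 1
RLE = "s4u2s3u1"


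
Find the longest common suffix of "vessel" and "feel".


Word 1: "vessel"
Word 2: "feel"
Comparing from end:
  Pos -1: 'l' == 'l'
  Pos -2: 'e' == 'e'
  Pos -3: 's' != 'e' (stop)
LCS = "el" (length 2)


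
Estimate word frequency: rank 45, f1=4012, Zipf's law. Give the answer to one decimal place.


Zipf's law: f(r) = f(1) / r
f(1) = 4012
f(45) = 4012 / 45
= 89.2 occurrences


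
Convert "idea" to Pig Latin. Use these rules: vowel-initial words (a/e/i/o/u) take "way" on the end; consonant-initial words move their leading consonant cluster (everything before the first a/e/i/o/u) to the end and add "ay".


Word: "idea"
Starts with vowel → add 'way'
Pig Latin = "ideaway"


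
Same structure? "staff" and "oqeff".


Pattern of "staff": [0, 1, 2, 3, 3]
Pattern of "oqeff": [0, 1, 2, 3, 3]
Patterns match
Same pattern = Yes


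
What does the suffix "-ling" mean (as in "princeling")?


Suffix: -ling
Example: princeling (prince + -ling)
Meaning = small / young


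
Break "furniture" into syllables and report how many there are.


Word: "furniture"
Syllable breakdown: fur-ni-ture
Counting: 3 parts
= 3 syllables


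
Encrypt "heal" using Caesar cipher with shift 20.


Word: "heal"
Shift: 20
Each letter → (letter + shift) mod 26:
  'h' (7) + 20 = 1 → 'b'
  'e' (4) + 20 = 24 → 'y'
  'a' (0) + 20 = 20 → 'u'
  'l' (11) + 20 = 5 → 'f'
Result = "byuf"


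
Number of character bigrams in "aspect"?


Word: "aspect" (length 6)
Number of 2-grams = length - 2 + 1 = 6 - 2 + 1
= 5


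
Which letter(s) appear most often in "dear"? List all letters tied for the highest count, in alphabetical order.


Word: "dear"
Letter counts:
  'a': 1
  'd': 1
  'e': 1
  'r': 1
Maximum count = 1
Most frequent = 'a', 'd', 'e', 'r' (1 time each)


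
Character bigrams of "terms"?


Word: "terms" (length 5)
Number of bigrams = 5 - 2 + 1 = 4
  Position 0: "te"
  Position 1: "er"
  Position 2: "rm"
  Position 3: "ms"
Bigrams = "te", "er", "rm", "ms"


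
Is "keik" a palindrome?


Word: "keik"
Reversed: "kiek"
Forward == Backward? keik != kiek
Palindrome = No


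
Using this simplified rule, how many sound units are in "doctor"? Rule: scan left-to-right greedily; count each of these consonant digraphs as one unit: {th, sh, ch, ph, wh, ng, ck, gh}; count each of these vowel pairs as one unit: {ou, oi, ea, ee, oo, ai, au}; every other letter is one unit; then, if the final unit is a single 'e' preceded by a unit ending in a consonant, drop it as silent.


Word: "doctor" (6 letters)
Left-to-right scan:
  [1] 'd' (letter)
  [2] 'o' (letter)
  [3] 'c' (letter)
  [4] 't' (letter)
  [5] 'o' (letter)
  [6] 'r' (letter)
Units from scan: 6
Sound units = 6 units


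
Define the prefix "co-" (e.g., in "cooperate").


Prefix: co-
Example: cooperate (co- + operate)
Meaning = together


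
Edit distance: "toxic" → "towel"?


Word 1: "toxic" (length 5)
Word 2: "towel" (length 5)
One optimal edit sequence (insert/delete/substitute each cost 1):
  1. keep 't'
  2. keep 'o'
  3. substitute 'x' -> 'w'  (+1)
  4. substitute 'i' -> 'e'  (+1)
  5. substitute 'c' -> 'l'  (+1)
Total edit operations: 3
Edit distance = 3


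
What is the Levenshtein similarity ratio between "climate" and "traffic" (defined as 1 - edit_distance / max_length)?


Word 1: "climate" (length 7)
Word 2: "traffic" (length 7)
One optimal edit sequence:
  1. substitute 'c' -> 't'  (+1)
  2. substitute 'l' -> 'r'  (+1)
  3. substitute 'i' -> 'a'  (+1)
  4. substitute 'm' -> 'f'  (+1)
  5. substitute 'a' -> 'f'  (+1)
  6. substitute 't' -> 'i'  (+1)
  7. substitute 'e' -> 'c'  (+1)
Edit distance = 7
Max length = max(7, 7) = 7
Similarity = 1 - 7/7
= 0.0000


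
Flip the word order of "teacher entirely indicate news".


Original: "teacher entirely indicate news"
Words (1..n): teacher | entirely | indicate | news
Reversed (n..1): news | indicate | entirely | teacher
Result = "news indicate entirely teacher"


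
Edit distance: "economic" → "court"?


Word 1: "economic" (length 8)
Word 2: "court" (length 5)
One optimal edit sequence (insert/delete/substitute each cost 1):
  1. delete 'e'  (+1)
  2. keep 'c'
  3. delete 'o'  (+1)
  4. delete 'n'  (+1)
  5. keep 'o'
  6. substitute 'm' -> 'u'  (+1)
  7. substitute 'i' -> 'r'  (+1)
  8. substitute 'c' -> 't'  (+1)
Total edit operations: 6
Edit distance = 6


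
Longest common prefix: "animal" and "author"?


Word 1: "animal"
Word 2: "author"
Comparing from start:
  Pos 0: 'a' == 'a'
  Pos 1: 'n' != 'u' (stop)
LCP = "a" (length 1)


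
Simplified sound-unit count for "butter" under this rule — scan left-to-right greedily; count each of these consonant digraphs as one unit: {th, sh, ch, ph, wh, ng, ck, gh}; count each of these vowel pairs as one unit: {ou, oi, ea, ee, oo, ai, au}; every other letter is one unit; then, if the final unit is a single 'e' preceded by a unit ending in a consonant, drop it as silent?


Word: "butter" (6 letters)
Left-to-right scan:
  (1) 'b' (letter)
  (2) 'u' (letter)
  (3) 't' (letter)
  (4) 't' (letter)
  (5) 'e' (letter)
  (6) 'r' (letter)
Units from scan: 6
Sound units = 6 units


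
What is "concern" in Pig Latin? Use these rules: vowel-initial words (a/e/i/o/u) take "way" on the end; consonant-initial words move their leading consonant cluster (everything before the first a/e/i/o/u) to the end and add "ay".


Word: "concern"
Starts with consonant(s) → move to end, add 'ay'
Consonant cluster: "c"
Pig Latin = "oncerncay"


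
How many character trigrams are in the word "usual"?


Word: "usual" (length 5)
Number of 3-grams = length - 3 + 1 = 5 - 3 + 1
= 3


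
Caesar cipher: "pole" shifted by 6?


Word: "pole"
Shift: 6
Each letter → (letter + shift) mod 26:
  'p' (15) + 6 = 21 → 'v'
  'o' (14) + 6 = 20 → 'u'
  'l' (11) + 6 = 17 → 'r'
  'e' (4) + 6 = 10 → 'k'
Result = "vurk"


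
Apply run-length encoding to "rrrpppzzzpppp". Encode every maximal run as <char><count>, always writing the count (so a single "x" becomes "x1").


String: "rrrpppzzzpppp"
Scanning for consecutive runs:
  'r' x 3
  'p' x 3
  'z' x 3
  'p' x 4
RLE = "r3p3z3p4"


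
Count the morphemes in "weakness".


Word: "weakness"
Morphemes: weak | -ness
Each morpheme carries meaning
= 2 morphemes


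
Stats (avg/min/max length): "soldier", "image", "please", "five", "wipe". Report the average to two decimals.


Lengths: "soldier"=7, "image"=5, "please"=6, "five"=4, "wipe"=4
Sum = 26, Count = 5
Average = 26/5 = 5.20
= avg=5.20, min=4, max=7


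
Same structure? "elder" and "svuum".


Pattern of "elder": [0, 1, 2, 0, 3]
Pattern of "svuum": [0, 1, 2, 2, 3]
Patterns do not match
Same pattern = No


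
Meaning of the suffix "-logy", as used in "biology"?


Suffix: -logy
Example: biology = bio- + -logy
Meaning = study of


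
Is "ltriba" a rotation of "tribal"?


Word: "tribal", Candidate: "ltriba"
Method: check if candidate is substring of word+word
"tribaltribal" contains "ltriba"? Yes
Is rotation = Yes


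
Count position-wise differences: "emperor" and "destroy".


Comparing character by character (same length = 7):
  Pos 0: 'e' vs 'd' !=
  Pos 1: 'm' vs 'e' !=
  Pos 2: 'p' vs 's' !=
  Pos 3: 'e' vs 't' !=
  Pos 4: 'r' vs 'r' =
  Pos 5: 'o' vs 'o' =
  Pos 6: 'r' vs 'y' !=
Hamming distance = 5


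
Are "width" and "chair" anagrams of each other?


Word 1: "width" → sorted: dhitw
Word 2: "chair" → sorted: achir
Same letters? dhitw != achir
Anagram = No


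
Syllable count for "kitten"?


Word: "kitten"
Syllable breakdown: kit | ten
Counting: 2 parts
= 2 syllables


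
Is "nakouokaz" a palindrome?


Word: "nakouokaz"
Reversed: "zakouokan"
Forward == Backward? nakouokaz != zakouokan
Palindrome = No


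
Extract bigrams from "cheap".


Word: "cheap" (length 5)
Number of bigrams = 5 - 2 + 1 = 4
  Position 0: "ch"
  Position 1: "he"
  Position 2: "ea"
  Position 3: "ap"
Bigrams = "ch", "he", "ea", "ap"


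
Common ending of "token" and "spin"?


Word 1: "token"
Word 2: "spin"
Comparing from end:
  Pos -1: 'n' == 'n'
  Pos -2: 'e' != 'i' (stop)
LCS = "n" (length 1)


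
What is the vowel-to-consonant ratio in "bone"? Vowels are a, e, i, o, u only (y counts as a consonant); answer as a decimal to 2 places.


Word: "bone"
Vowels (a,e,i,o,u): 2
Consonants: 2
Ratio = 2/2
= 1.00


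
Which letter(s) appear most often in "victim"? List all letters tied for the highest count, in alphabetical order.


Word: "victim"
Letter counts:
  'c': 1
  'i': 2
  'm': 1
  't': 1
  'v': 1
Maximum count = 2
Most frequent = 'i' (2 times each)


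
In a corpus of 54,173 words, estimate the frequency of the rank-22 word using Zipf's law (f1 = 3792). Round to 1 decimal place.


Zipf's law: f(r) = f(1) / r
f(1) = 3792
f(22) = 3792 / 22
= 172.4 occurrences


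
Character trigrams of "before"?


Word: "before" (length 6)
Number of trigrams = 6 - 3 + 1 = 4
  Position 0: "bef"
  Position 1: "efo"
  Position 2: "for"
  Position 3: "ore"
Trigrams = "bef", "efo", "for", "ore"


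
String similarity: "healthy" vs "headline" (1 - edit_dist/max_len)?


Word 1: "healthy" (length 7)
Word 2: "headline" (length 8)
One optimal edit sequence:
  1. keep 'h'
  2. keep 'e'
  3. keep 'a'
  4. insert 'd'  (+1)
  5. keep 'l'
  6. substitute 't' -> 'i'  (+1)
  7. substitute 'h' -> 'n'  (+1)
  8. substitute 'y' -> 'e'  (+1)
Edit distance = 4
Max length = max(7, 8) = 8
Similarity = 1 - 4/8
= 0.5000


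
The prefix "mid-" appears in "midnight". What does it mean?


Prefix: mid-
As in: midnight -> mid- + night
Meaning = middle


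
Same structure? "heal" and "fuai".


Pattern of "heal": [0, 1, 2, 3]
Pattern of "fuai": [0, 1, 2, 3]
Patterns match
Same pattern = Yes


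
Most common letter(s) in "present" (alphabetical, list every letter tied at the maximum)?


Word: "present"
Letter counts:
  'e': 2
  'n': 1
  'p': 1
  'r': 1
  's': 1
  't': 1
Maximum count = 2
Most frequent = 'e' (2 times each)


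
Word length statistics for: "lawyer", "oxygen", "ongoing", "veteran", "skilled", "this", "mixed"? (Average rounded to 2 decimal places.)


Lengths: "lawyer"=6, "oxygen"=6, "ongoing"=7, "veteran"=7, "skilled"=7, "this"=4, "mixed"=5
Sum = 42, Count = 7
Average = 42/7 = 6.00
= avg=6.00, min=4, max=7


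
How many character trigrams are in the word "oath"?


Word: "oath" (length 4)
Number of 3-grams = length - 3 + 1 = 4 - 3 + 1
= 2


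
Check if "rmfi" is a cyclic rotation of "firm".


Word: "firm", Candidate: "rmfi"
Method: check if candidate is substring of word+word
"firmfirm" contains "rmfi"? Yes
Is rotation = Yes


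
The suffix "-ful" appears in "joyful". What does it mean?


Suffix: -ful
As in: joyful -> joy + -ful
Meaning = full of


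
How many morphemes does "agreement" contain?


Word: "agreement"
Morphemes: agree + -ment
Each morpheme carries meaning
= 2 morphemes


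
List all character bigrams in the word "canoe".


Word: "canoe" (length 5)
Number of bigrams = 5 - 2 + 1 = 4
  Position 0: "ca"
  Position 1: "an"
  Position 2: "no"
  Position 3: "oe"
Bigrams = "ca", "an", "no", "oe"


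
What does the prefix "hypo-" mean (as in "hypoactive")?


Prefix: hypo-
As in: hypoactive -> hypo- + active
Meaning = under / below normal


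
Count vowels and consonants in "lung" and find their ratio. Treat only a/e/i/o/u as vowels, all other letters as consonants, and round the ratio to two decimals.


Word: "lung"
Vowels (a,e,i,o,u): 1
Consonants: 3
Ratio = 1/3
= 0.33


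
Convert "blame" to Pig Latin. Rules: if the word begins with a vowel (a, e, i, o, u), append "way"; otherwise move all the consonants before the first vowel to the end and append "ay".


Word: "blame"
Starts with consonant(s) → move to end, add 'ay'
Consonant cluster: "bl"
Pig Latin = "ameblay"


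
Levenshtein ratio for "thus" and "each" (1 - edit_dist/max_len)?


Word 1: "thus" (length 4)
Word 2: "each" (length 4)
One optimal edit sequence:
  1. substitute 't' -> 'e'  (+1)
  2. substitute 'h' -> 'a'  (+1)
  3. substitute 'u' -> 'c'  (+1)
  4. substitute 's' -> 'h'  (+1)
Edit distance = 4
Max length = max(4, 4) = 4
Similarity = 1 - 4/4
= 0.0000


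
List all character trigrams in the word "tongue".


Word: "tongue" (length 6)
Number of trigrams = 6 - 3 + 1 = 4
  Position 0: "ton"
  Position 1: "ong"
  Position 2: "ngu"
  Position 3: "gue"
Trigrams = "ton", "ong", "ngu", "gue"


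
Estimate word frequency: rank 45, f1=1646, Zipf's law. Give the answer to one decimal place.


Zipf's law: f(r) = f(1) / r
f(1) = 1646
f(45) = 1646 / 45
= 36.6 occurrences


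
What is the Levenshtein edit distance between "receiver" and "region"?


Word 1: "receiver" (length 8)
Word 2: "region" (length 6)
One optimal edit sequence (insert/delete/substitute each cost 1):
  1. keep 'r'
  2. keep 'e'
  3. delete 'c'  (+1)
  4. substitute 'e' -> 'g'  (+1)
  5. keep 'i'
  6. delete 'v'  (+1)
  7. substitute 'e' -> 'o'  (+1)
  8. substitute 'r' -> 'n'  (+1)
Total edit operations: 5
Edit distance = 5


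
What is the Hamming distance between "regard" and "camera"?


Comparing character by character (same length = 6):
  Pos 0: 'r' vs 'c' !=
  Pos 1: 'e' vs 'a' !=
  Pos 2: 'g' vs 'm' !=
  Pos 3: 'a' vs 'e' !=
  Pos 4: 'r' vs 'r' =
  Pos 5: 'd' vs 'a' !=
Hamming distance = 5


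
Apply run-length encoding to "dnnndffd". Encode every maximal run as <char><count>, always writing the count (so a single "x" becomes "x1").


String: "dnnndffd"
Scanning for consecutive runs:
  'd' x 1
  'n' x 3
  'd' x 1
  'f' x 2
  'd' x 1
RLE = "d1n3d1f2d1"


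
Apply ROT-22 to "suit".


Word: "suit"
Shift: 22
Each letter → (letter + shift) mod 26:
  's' (18) + 22 = 14 → 'o'
  'u' (20) + 22 = 16 → 'q'
  'i' (8) + 22 = 4 → 'e'
  't' (19) + 22 = 15 → 'p'
Result = "oqep"


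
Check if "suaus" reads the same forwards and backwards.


Word: "suaus"
Reversed: "suaus"
Forward == Backward? suaus == suaus
Palindrome = Yes


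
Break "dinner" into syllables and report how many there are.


Word: "dinner"
Syllable breakdown: din | ner
Counting: 2 parts
= 2 syllables


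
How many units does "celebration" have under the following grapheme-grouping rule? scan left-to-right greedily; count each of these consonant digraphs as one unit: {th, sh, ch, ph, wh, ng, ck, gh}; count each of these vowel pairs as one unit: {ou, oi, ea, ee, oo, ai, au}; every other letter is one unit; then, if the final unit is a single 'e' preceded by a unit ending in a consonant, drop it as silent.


Word: "celebration" (11 letters)
Left-to-right scan:
  (1) 'c' (letter)
  (2) 'e' (letter)
  (3) 'l' (letter)
  (4) 'e' (letter)
  (5) 'b' (letter)
  (6) 'r' (letter)
  (7) 'a' (letter)
  (8) 't' (letter)
  (9) 'i' (letter)
  (10) 'o' (letter)
  (11) 'n' (letter)
Units from scan: 11
Sound units = 11 units


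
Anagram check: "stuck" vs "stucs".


Word 1: "stuck" → sorted: ckstu
Word 2: "stucs" → sorted: csstu
Same letters? ckstu != csstu
Anagram = No


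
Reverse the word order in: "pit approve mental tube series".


Original: "pit approve mental tube series"
Words (1..n): pit | approve | mental | tube | series
Reversed (n..1): series | tube | mental | approve | pit
Result = "series tube mental approve pit"


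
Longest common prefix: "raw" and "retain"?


Word 1: "raw"
Word 2: "retain"
Comparing from start:
  Pos 0: 'r' == 'r'
  Pos 1: 'a' != 'e' (stop)
LCP = "r" (length 1)


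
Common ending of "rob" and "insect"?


Word 1: "rob"
Word 2: "insect"
Comparing from end:
  Pos -1: 'b' != 't' (stop)
LCS = "" (length 0)


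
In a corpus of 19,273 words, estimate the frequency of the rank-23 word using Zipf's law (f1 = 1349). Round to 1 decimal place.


Zipf's law: f(r) = f(1) / r
f(1) = 1349
f(23) = 1349 / 23
= 58.7 occurrences


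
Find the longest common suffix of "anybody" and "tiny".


Word 1: "anybody"
Word 2: "tiny"
Comparing from end:
  Pos -1: 'y' == 'y'
  Pos -2: 'd' != 'n' (stop)
LCS = "y" (length 1)


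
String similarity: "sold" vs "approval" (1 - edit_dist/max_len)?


Word 1: "sold" (length 4)
Word 2: "approval" (length 8)
One optimal edit sequence:
  1. insert 'a'  (+1)
  2. insert 'p'  (+1)
  3. insert 'p'  (+1)
  4. substitute 's' -> 'r'  (+1)
  5. keep 'o'
  6. insert 'v'  (+1)
  7. substitute 'l' -> 'a'  (+1)
  8. substitute 'd' -> 'l'  (+1)
Edit distance = 7
Max length = max(4, 8) = 8
Similarity = 1 - 7/8
= 0.1250


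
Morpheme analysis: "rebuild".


Word: "rebuild"
Morphemes: re- | build
Each morpheme carries meaning
= 2 morphemes


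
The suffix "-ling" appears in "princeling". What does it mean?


Suffix: -ling
As in: princeling -> prince + -ling
Meaning = small / young


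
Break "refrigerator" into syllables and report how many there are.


Word: "refrigerator"
Syllable breakdown: re | frig | er | a | tor
Counting: 5 parts
= 5 syllables


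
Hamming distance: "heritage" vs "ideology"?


Comparing character by character (same length = 8):
  Pos 0: 'h' vs 'i' !=
  Pos 1: 'e' vs 'd' !=
  Pos 2: 'r' vs 'e' !=
  Pos 3: 'i' vs 'o' !=
  Pos 4: 't' vs 'l' !=
  Pos 5: 'a' vs 'o' !=
  Pos 6: 'g' vs 'g' =
  Pos 7: 'e' vs 'y' !=
Hamming distance = 7


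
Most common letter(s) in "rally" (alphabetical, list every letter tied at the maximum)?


Word: "rally"
Letter counts:
  'a': 1
  'l': 2
  'r': 1
  'y': 1
Maximum count = 2
Most frequent = 'l' (2 times each)


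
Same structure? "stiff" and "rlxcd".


Pattern of "stiff": [0, 1, 2, 3, 3]
Pattern of "rlxcd": [0, 1, 2, 3, 4]
Patterns do not match
Same pattern = No


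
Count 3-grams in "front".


Word: "front" (length 5)
Number of 3-grams = length - 3 + 1 = 5 - 3 + 1
= 3


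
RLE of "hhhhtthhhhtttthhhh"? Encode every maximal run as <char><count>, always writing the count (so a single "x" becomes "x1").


String: "hhhhtthhhhtttthhhh"
Scanning for consecutive runs:
  'h' x 4
  't' x 2
  'h' x 4
  't' x 4
  'h' x 4
RLE = "h4t2h4t4h4"


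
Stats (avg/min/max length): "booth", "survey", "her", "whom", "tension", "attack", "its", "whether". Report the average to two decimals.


Lengths: "booth"=5, "survey"=6, "her"=3, "whom"=4, "tension"=7, "attack"=6, "its"=3, "whether"=7
Sum = 41, Count = 8
Average = 41/8 = 5.13
= avg=5.13, min=3, max=7


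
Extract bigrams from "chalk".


Word: "chalk" (length 5)
Number of bigrams = 5 - 2 + 1 = 4
  Position 0: "ch"
  Position 1: "ha"
  Position 2: "al"
  Position 3: "lk"
Bigrams = "ch", "ha", "al", "lk"


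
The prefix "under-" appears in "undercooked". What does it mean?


Prefix: under-
Example: undercooked = under- + cooked
Meaning = insufficient


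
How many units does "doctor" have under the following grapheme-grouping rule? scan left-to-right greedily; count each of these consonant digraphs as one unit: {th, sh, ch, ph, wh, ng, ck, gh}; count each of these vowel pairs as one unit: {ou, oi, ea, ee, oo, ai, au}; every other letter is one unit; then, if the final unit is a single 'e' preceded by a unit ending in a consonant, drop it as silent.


Word: "doctor" (6 letters)
Left-to-right scan:
  [1] 'd' (letter)
  [2] 'o' (letter)
  [3] 'c' (letter)
  [4] 't' (letter)
  [5] 'o' (letter)
  [6] 'r' (letter)
Units from scan: 6
Sound units = 6 units


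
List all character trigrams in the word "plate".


Word: "plate" (length 5)
Number of trigrams = 5 - 3 + 1 = 3
  Position 0: "pla"
  Position 1: "lat"
  Position 2: "ate"
Trigrams = "pla", "lat", "ate"


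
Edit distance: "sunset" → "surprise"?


Word 1: "sunset" (length 6)
Word 2: "surprise" (length 8)
One optimal edit sequence (insert/delete/substitute each cost 1):
  1. keep 's'
  2. keep 'u'
  3. insert 'r'  (+1)
  4. insert 'p'  (+1)
  5. insert 'r'  (+1)
  6. substitute 'n' -> 'i'  (+1)
  7. keep 's'
  8. keep 'e'
  9. delete 't'  (+1)
Total edit operations: 5
Edit distance = 5


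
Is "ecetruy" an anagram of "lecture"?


Word 1: "lecture" → sorted: ceelrtu
Word 2: "ecetruy" → sorted: ceertuy
Same letters? ceelrtu != ceertuy
Anagram = No


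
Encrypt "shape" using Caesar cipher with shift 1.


Word: "shape"
Shift: 1
Each letter → (letter + shift) mod 26:
  's' (18) + 1 = 19 → 't'
  'h' (7) + 1 = 8 → 'i'
  'a' (0) + 1 = 1 → 'b'
  'p' (15) + 1 = 16 → 'q'
  'e' (4) + 1 = 5 → 'f'
Result = "tibqf"


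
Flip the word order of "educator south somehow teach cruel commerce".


Original: "educator south somehow teach cruel commerce"
Words (1..n): educator | south | somehow | teach | cruel | commerce
Reversed (n..1): commerce | cruel | teach | somehow | south | educator
Result = "commerce cruel teach somehow south educator"


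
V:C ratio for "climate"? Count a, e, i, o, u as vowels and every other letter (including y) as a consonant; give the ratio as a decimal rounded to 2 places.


Word: "climate"
Vowels (a,e,i,o,u): 3
Consonants: 4
Ratio = 3/4
= 0.75


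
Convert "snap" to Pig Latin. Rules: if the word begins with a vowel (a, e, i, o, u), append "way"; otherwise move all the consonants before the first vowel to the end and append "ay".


Word: "snap"
Starts with consonant(s) → move to end, add 'ay'
Consonant cluster: "sn"
Pig Latin = "apsnay"


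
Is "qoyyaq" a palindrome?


Word: "qoyyaq"
Reversed: "qayyoq"
Forward == Backward? qoyyaq != qayyoq
Palindrome = No


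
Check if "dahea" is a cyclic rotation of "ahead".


Word: "ahead", Candidate: "dahea"
Method: check if candidate is substring of word+word
"aheadahead" contains "dahea"? Yes
Is rotation = Yes


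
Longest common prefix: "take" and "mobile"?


Word 1: "take"
Word 2: "mobile"
Comparing from start:
  Pos 0: 't' != 'm' (stop)
LCP = "" (length 0)


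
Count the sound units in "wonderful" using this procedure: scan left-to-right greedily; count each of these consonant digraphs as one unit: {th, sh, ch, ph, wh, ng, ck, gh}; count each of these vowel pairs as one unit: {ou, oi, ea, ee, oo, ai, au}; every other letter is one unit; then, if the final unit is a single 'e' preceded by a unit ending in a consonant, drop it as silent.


Word: "wonderful" (9 letters)
Left-to-right scan:
  (1) 'w' (letter)
  (2) 'o' (letter)
  (3) 'n' (letter)
  (4) 'd' (letter)
  (5) 'e' (letter)
  (6) 'r' (letter)
  (7) 'f' (letter)
  (8) 'u' (letter)
  (9) 'l' (letter)
Units from scan: 9
Sound units = 9 units


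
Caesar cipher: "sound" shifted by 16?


Word: "sound"
Shift: 16
Each letter → (letter + shift) mod 26:
  's' (18) + 16 = 8 → 'i'
  'o' (14) + 16 = 4 → 'e'
  'u' (20) + 16 = 10 → 'k'
  'n' (13) + 16 = 3 → 'd'
  'd' (3) + 16 = 19 → 't'
Result = "iekdt"


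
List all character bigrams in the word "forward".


Word: "forward" (length 7)
Number of bigrams = 7 - 2 + 1 = 6
  Position 0: "fo"
  Position 1: "or"
  Position 2: "rw"
  Position 3: "wa"
  Position 4: "ar"
  Position 5: "rd"
Bigrams = "fo", "or", "rw", "wa", "ar", "rd"


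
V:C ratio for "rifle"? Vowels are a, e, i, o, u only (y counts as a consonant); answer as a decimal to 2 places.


Word: "rifle"
Vowels (a,e,i,o,u): 2
Consonants: 3
Ratio = 2/3
= 0.67


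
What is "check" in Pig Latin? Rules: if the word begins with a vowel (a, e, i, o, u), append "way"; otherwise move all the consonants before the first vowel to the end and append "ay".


Word: "check"
Starts with consonant(s) → move to end, add 'ay'
Consonant cluster: "ch"
Pig Latin = "eckchay"


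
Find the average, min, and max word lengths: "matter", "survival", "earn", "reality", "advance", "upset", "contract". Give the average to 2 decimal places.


Lengths: "matter"=6, "survival"=8, "earn"=4, "reality"=7, "advance"=7, "upset"=5, "contract"=8
Sum = 45, Count = 7
Average = 45/7 = 6.43
= avg=6.43, min=4, max=8


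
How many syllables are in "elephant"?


Word: "elephant"
Syllable breakdown: el-e-phant
Counting: 3 parts
= 3 syllables


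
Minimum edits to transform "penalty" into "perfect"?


Word 1: "penalty" (length 7)
Word 2: "perfect" (length 7)
One optimal edit sequence (insert/delete/substitute each cost 1):
  1. keep 'p'
  2. keep 'e'
  3. substitute 'n' -> 'r'  (+1)
  4. substitute 'a' -> 'f'  (+1)
  5. substitute 'l' -> 'e'  (+1)
  6. substitute 't' -> 'c'  (+1)
  7. substitute 'y' -> 't'  (+1)
Total edit operations: 5
Edit distance = 5


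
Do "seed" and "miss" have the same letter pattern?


Pattern of "seed": [0, 1, 1, 2]
Pattern of "miss": [0, 1, 2, 2]
Patterns do not match
Same pattern = No


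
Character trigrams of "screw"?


Word: "screw" (length 5)
Number of trigrams = 5 - 3 + 1 = 3
  Position 0: "scr"
  Position 1: "cre"
  Position 2: "rew"
Trigrams = "scr", "cre", "rew"


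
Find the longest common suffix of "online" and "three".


Word 1: "online"
Word 2: "three"
Comparing from end:
  Pos -1: 'e' == 'e'
  Pos -2: 'n' != 'e' (stop)
LCS = "e" (length 1)


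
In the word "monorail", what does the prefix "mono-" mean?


Prefix: mono-
Example: monorail (mono- + rail)
Meaning = one


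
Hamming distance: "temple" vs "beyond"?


Comparing character by character (same length = 6):
  Pos 0: 't' vs 'b' !=
  Pos 1: 'e' vs 'e' =
  Pos 2: 'm' vs 'y' !=
  Pos 3: 'p' vs 'o' !=
  Pos 4: 'l' vs 'n' !=
  Pos 5: 'e' vs 'd' !=
Hamming distance = 5


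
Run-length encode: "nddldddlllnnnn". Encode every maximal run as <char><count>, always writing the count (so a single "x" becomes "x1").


String: "nddldddlllnnnn"
Scanning for consecutive runs:
  'n' x 1
  'd' x 2
  'l' x 1
  'd' x 3
  'l' x 3
  'n' x 4
RLE = "n1d2l1d3l3n4"


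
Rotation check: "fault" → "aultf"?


Word: "fault", Candidate: "aultf"
Method: check if candidate is substring of word+word
"faultfault" contains "aultf"? Yes
Is rotation = Yes


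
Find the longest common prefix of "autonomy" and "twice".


Word 1: "autonomy"
Word 2: "twice"
Comparing from start:
  Pos 0: 'a' != 't' (stop)
LCP = "" (length 0)


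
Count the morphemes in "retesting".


Word: "retesting"
Morphemes: re- + test + -ing
Each morpheme carries meaning
= 3 morphemes


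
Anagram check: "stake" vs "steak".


Word 1: "stake" → sorted: aekst
Word 2: "steak" → sorted: aekst
Same letters? aekst == aekst
Anagram = Yes


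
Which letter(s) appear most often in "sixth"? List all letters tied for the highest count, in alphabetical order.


Word: "sixth"
Letter counts:
  'h': 1
  'i': 1
  's': 1
  't': 1
  'x': 1
Maximum count = 1
Most frequent = 'h', 'i', 's', 't', 'x' (1 time each)


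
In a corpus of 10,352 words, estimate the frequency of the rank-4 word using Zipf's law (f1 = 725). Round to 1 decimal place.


Zipf's law: f(r) = f(1) / r
f(1) = 725
f(4) = 725 / 4
= 181.3 occurrences


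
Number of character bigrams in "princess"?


Word: "princess" (length 8)
Number of 2-grams = length - 2 + 1 = 8 - 2 + 1
= 7


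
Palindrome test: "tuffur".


Word: "tuffur"
Reversed: "ruffut"
Forward == Backward? tuffur != ruffut
Palindrome = No


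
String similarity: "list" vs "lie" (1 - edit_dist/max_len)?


Word 1: "list" (length 4)
Word 2: "lie" (length 3)
One optimal edit sequence:
  1. keep 'l'
  2. keep 'i'
  3. delete 's'  (+1)
  4. substitute 't' -> 'e'  (+1)
Edit distance = 2
Max length = max(4, 3) = 4
Similarity = 1 - 2/4
= 0.5000


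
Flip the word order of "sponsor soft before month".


Original: "sponsor soft before month"
Words (1..n): sponsor | soft | before | month
Reversed (n..1): month | before | soft | sponsor
Result = "month before soft sponsor"


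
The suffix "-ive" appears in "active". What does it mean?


Suffix: -ive
As in: active -> act + -ive
Meaning = tending to


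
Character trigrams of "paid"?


Word: "paid" (length 4)
Number of trigrams = 4 - 3 + 1 = 2
  Position 0: "pai"
  Position 1: "aid"
Trigrams = "pai", "aid"


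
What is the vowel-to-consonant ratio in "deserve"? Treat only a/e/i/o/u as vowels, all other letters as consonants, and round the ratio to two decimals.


Word: "deserve"
Vowels (a,e,i,o,u): 3
Consonants: 4
Ratio = 3/4
= 0.75


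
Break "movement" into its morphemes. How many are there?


Word: "movement"
Morphemes: move / -ment
Each morpheme carries meaning
= 2 morphemes


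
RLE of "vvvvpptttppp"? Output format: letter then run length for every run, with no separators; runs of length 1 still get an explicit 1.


String: "vvvvpptttppp"
Scanning for consecutive runs:
  'v' x 4
  'p' x 2
  't' x 3
  'p' x 3
RLE = "v4p2t3p3"


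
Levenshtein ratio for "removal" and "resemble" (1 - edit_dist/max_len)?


Word 1: "removal" (length 7)
Word 2: "resemble" (length 8)
One optimal edit sequence:
  1. keep 'r'
  2. keep 'e'
  3. substitute 'm' -> 's'  (+1)
  4. substitute 'o' -> 'e'  (+1)
  5. substitute 'v' -> 'm'  (+1)
  6. substitute 'a' -> 'b'  (+1)
  7. keep 'l'
  8. insert 'e'  (+1)
Edit distance = 5
Max length = max(7, 8) = 8
Similarity = 1 - 5/8
= 0.3750


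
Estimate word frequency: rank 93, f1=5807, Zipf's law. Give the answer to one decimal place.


Zipf's law: f(r) = f(1) / r
f(1) = 5807
f(93) = 5807 / 93
= 62.4 occurrences


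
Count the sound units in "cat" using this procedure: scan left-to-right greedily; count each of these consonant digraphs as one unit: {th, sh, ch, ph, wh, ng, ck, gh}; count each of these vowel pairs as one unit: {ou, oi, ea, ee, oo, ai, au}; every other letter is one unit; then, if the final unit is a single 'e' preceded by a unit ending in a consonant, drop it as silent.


Word: "cat" (3 letters)
Left-to-right scan:
  (1) 'c' (letter)
  (2) 'a' (letter)
  (3) 't' (letter)
Units from scan: 3
Sound units = 3 units
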